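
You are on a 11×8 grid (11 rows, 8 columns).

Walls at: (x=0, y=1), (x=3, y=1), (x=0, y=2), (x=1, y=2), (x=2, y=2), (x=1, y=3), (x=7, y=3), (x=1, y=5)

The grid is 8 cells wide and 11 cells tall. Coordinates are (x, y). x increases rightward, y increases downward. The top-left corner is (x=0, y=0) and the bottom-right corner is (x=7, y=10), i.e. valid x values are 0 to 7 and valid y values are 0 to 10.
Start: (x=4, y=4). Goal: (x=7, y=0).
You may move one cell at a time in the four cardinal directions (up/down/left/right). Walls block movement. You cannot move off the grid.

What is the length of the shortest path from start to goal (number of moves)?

BFS from (x=4, y=4) until reaching (x=7, y=0):
  Distance 0: (x=4, y=4)
  Distance 1: (x=4, y=3), (x=3, y=4), (x=5, y=4), (x=4, y=5)
  Distance 2: (x=4, y=2), (x=3, y=3), (x=5, y=3), (x=2, y=4), (x=6, y=4), (x=3, y=5), (x=5, y=5), (x=4, y=6)
  Distance 3: (x=4, y=1), (x=3, y=2), (x=5, y=2), (x=2, y=3), (x=6, y=3), (x=1, y=4), (x=7, y=4), (x=2, y=5), (x=6, y=5), (x=3, y=6), (x=5, y=6), (x=4, y=7)
  Distance 4: (x=4, y=0), (x=5, y=1), (x=6, y=2), (x=0, y=4), (x=7, y=5), (x=2, y=6), (x=6, y=6), (x=3, y=7), (x=5, y=7), (x=4, y=8)
  Distance 5: (x=3, y=0), (x=5, y=0), (x=6, y=1), (x=7, y=2), (x=0, y=3), (x=0, y=5), (x=1, y=6), (x=7, y=6), (x=2, y=7), (x=6, y=7), (x=3, y=8), (x=5, y=8), (x=4, y=9)
  Distance 6: (x=2, y=0), (x=6, y=0), (x=7, y=1), (x=0, y=6), (x=1, y=7), (x=7, y=7), (x=2, y=8), (x=6, y=8), (x=3, y=9), (x=5, y=9), (x=4, y=10)
  Distance 7: (x=1, y=0), (x=7, y=0), (x=2, y=1), (x=0, y=7), (x=1, y=8), (x=7, y=8), (x=2, y=9), (x=6, y=9), (x=3, y=10), (x=5, y=10)  <- goal reached here
One shortest path (7 moves): (x=4, y=4) -> (x=5, y=4) -> (x=6, y=4) -> (x=6, y=3) -> (x=6, y=2) -> (x=7, y=2) -> (x=7, y=1) -> (x=7, y=0)

Answer: Shortest path length: 7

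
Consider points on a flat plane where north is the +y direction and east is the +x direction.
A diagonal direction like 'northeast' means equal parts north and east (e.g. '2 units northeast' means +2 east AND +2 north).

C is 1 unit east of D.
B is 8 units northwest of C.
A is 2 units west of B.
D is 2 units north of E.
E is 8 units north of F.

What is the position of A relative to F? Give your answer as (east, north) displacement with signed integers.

Answer: A is at (east=-9, north=18) relative to F.

Derivation:
Place F at the origin (east=0, north=0).
  E is 8 units north of F: delta (east=+0, north=+8); E at (east=0, north=8).
  D is 2 units north of E: delta (east=+0, north=+2); D at (east=0, north=10).
  C is 1 unit east of D: delta (east=+1, north=+0); C at (east=1, north=10).
  B is 8 units northwest of C: delta (east=-8, north=+8); B at (east=-7, north=18).
  A is 2 units west of B: delta (east=-2, north=+0); A at (east=-9, north=18).
Therefore A relative to F: (east=-9, north=18).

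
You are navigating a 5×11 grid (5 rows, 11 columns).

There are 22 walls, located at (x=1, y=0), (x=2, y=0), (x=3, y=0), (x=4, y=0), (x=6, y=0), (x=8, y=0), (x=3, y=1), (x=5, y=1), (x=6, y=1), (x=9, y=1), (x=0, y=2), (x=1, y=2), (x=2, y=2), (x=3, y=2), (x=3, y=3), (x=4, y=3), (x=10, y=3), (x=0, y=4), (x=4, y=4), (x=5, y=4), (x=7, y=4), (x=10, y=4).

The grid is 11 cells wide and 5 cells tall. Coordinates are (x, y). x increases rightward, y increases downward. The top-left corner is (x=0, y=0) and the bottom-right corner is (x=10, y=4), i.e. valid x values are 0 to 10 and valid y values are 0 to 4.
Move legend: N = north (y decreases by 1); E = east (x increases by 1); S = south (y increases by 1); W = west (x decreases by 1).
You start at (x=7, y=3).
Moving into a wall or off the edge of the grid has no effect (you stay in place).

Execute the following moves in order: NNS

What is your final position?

Answer: Final position: (x=7, y=2)

Derivation:
Start: (x=7, y=3)
  N (north): (x=7, y=3) -> (x=7, y=2)
  N (north): (x=7, y=2) -> (x=7, y=1)
  S (south): (x=7, y=1) -> (x=7, y=2)
Final: (x=7, y=2)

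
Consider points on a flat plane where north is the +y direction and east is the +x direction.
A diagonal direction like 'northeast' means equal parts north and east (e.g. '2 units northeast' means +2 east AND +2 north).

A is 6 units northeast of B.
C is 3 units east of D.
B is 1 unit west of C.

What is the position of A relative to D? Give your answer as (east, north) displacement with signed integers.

Place D at the origin (east=0, north=0).
  C is 3 units east of D: delta (east=+3, north=+0); C at (east=3, north=0).
  B is 1 unit west of C: delta (east=-1, north=+0); B at (east=2, north=0).
  A is 6 units northeast of B: delta (east=+6, north=+6); A at (east=8, north=6).
Therefore A relative to D: (east=8, north=6).

Answer: A is at (east=8, north=6) relative to D.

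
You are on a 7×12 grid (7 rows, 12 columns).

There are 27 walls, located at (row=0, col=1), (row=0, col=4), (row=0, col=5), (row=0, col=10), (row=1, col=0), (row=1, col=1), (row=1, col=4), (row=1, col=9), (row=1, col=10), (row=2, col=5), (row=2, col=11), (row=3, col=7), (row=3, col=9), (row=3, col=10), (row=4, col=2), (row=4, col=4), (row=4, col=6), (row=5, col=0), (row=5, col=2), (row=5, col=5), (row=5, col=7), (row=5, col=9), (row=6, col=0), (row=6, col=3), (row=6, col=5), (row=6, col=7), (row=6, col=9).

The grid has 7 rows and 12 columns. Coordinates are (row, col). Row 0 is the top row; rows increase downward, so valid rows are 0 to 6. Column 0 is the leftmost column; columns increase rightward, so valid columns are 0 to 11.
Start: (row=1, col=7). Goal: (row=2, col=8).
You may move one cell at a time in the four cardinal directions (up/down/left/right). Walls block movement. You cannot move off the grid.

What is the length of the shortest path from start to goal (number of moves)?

BFS from (row=1, col=7) until reaching (row=2, col=8):
  Distance 0: (row=1, col=7)
  Distance 1: (row=0, col=7), (row=1, col=6), (row=1, col=8), (row=2, col=7)
  Distance 2: (row=0, col=6), (row=0, col=8), (row=1, col=5), (row=2, col=6), (row=2, col=8)  <- goal reached here
One shortest path (2 moves): (row=1, col=7) -> (row=1, col=8) -> (row=2, col=8)

Answer: Shortest path length: 2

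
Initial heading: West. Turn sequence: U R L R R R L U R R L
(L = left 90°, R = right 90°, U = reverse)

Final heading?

Start: West
  U (U-turn (180°)) -> East
  R (right (90° clockwise)) -> South
  L (left (90° counter-clockwise)) -> East
  R (right (90° clockwise)) -> South
  R (right (90° clockwise)) -> West
  R (right (90° clockwise)) -> North
  L (left (90° counter-clockwise)) -> West
  U (U-turn (180°)) -> East
  R (right (90° clockwise)) -> South
  R (right (90° clockwise)) -> West
  L (left (90° counter-clockwise)) -> South
Final: South

Answer: Final heading: South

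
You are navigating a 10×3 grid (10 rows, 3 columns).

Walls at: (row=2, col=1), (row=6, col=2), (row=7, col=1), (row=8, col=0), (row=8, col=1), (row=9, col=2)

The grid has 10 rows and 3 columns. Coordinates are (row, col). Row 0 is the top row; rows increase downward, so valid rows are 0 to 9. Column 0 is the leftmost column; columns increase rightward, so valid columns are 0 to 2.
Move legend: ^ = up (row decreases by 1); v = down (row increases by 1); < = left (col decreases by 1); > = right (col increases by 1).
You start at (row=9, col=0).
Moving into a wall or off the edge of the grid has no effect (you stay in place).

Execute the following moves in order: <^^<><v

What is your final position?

Start: (row=9, col=0)
  < (left): blocked, stay at (row=9, col=0)
  ^ (up): blocked, stay at (row=9, col=0)
  ^ (up): blocked, stay at (row=9, col=0)
  < (left): blocked, stay at (row=9, col=0)
  > (right): (row=9, col=0) -> (row=9, col=1)
  < (left): (row=9, col=1) -> (row=9, col=0)
  v (down): blocked, stay at (row=9, col=0)
Final: (row=9, col=0)

Answer: Final position: (row=9, col=0)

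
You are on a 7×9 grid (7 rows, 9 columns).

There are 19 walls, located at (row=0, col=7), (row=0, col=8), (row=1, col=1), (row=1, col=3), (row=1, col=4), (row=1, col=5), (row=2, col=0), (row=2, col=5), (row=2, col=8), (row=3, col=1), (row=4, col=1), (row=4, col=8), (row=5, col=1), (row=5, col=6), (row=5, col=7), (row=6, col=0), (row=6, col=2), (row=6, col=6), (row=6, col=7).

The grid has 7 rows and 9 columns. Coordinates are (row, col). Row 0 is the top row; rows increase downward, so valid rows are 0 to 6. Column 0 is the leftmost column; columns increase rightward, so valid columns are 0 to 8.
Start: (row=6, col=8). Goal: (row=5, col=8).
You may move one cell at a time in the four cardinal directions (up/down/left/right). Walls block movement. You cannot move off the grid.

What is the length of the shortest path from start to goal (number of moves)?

BFS from (row=6, col=8) until reaching (row=5, col=8):
  Distance 0: (row=6, col=8)
  Distance 1: (row=5, col=8)  <- goal reached here
One shortest path (1 moves): (row=6, col=8) -> (row=5, col=8)

Answer: Shortest path length: 1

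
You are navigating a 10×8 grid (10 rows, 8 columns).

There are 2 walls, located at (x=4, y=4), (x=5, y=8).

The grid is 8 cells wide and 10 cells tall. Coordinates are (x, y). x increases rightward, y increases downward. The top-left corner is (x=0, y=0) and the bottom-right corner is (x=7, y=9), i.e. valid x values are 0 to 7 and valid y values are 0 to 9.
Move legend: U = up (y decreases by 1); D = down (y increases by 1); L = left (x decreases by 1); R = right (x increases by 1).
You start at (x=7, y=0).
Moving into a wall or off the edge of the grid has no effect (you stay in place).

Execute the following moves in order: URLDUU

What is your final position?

Answer: Final position: (x=6, y=0)

Derivation:
Start: (x=7, y=0)
  U (up): blocked, stay at (x=7, y=0)
  R (right): blocked, stay at (x=7, y=0)
  L (left): (x=7, y=0) -> (x=6, y=0)
  D (down): (x=6, y=0) -> (x=6, y=1)
  U (up): (x=6, y=1) -> (x=6, y=0)
  U (up): blocked, stay at (x=6, y=0)
Final: (x=6, y=0)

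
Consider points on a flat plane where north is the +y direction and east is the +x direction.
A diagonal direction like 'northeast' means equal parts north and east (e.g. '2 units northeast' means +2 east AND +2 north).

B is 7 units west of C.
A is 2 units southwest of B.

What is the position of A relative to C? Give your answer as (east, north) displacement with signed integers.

Place C at the origin (east=0, north=0).
  B is 7 units west of C: delta (east=-7, north=+0); B at (east=-7, north=0).
  A is 2 units southwest of B: delta (east=-2, north=-2); A at (east=-9, north=-2).
Therefore A relative to C: (east=-9, north=-2).

Answer: A is at (east=-9, north=-2) relative to C.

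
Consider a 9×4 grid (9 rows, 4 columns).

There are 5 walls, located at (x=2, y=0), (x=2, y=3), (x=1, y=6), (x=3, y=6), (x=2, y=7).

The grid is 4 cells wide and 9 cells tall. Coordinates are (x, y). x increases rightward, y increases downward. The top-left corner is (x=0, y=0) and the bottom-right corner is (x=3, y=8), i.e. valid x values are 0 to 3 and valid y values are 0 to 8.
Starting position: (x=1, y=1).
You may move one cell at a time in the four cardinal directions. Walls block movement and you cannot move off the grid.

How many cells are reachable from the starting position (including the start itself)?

BFS flood-fill from (x=1, y=1):
  Distance 0: (x=1, y=1)
  Distance 1: (x=1, y=0), (x=0, y=1), (x=2, y=1), (x=1, y=2)
  Distance 2: (x=0, y=0), (x=3, y=1), (x=0, y=2), (x=2, y=2), (x=1, y=3)
  Distance 3: (x=3, y=0), (x=3, y=2), (x=0, y=3), (x=1, y=4)
  Distance 4: (x=3, y=3), (x=0, y=4), (x=2, y=4), (x=1, y=5)
  Distance 5: (x=3, y=4), (x=0, y=5), (x=2, y=5)
  Distance 6: (x=3, y=5), (x=0, y=6), (x=2, y=6)
  Distance 7: (x=0, y=7)
  Distance 8: (x=1, y=7), (x=0, y=8)
  Distance 9: (x=1, y=8)
  Distance 10: (x=2, y=8)
  Distance 11: (x=3, y=8)
  Distance 12: (x=3, y=7)
Total reachable: 31 (grid has 31 open cells total)

Answer: Reachable cells: 31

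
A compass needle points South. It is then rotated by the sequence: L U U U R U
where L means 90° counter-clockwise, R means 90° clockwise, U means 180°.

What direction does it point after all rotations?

Start: South
  L (left (90° counter-clockwise)) -> East
  U (U-turn (180°)) -> West
  U (U-turn (180°)) -> East
  U (U-turn (180°)) -> West
  R (right (90° clockwise)) -> North
  U (U-turn (180°)) -> South
Final: South

Answer: Final heading: South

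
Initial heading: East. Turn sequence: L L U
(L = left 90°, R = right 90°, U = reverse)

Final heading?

Answer: Final heading: East

Derivation:
Start: East
  L (left (90° counter-clockwise)) -> North
  L (left (90° counter-clockwise)) -> West
  U (U-turn (180°)) -> East
Final: East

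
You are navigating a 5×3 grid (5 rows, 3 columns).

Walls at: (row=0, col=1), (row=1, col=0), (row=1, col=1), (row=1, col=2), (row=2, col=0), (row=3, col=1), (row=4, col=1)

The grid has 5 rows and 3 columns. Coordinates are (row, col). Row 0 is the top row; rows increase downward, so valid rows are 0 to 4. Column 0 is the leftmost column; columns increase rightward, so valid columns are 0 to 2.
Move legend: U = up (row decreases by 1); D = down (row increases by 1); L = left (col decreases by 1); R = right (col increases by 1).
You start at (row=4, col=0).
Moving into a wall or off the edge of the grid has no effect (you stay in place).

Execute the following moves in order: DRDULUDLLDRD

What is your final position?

Answer: Final position: (row=4, col=0)

Derivation:
Start: (row=4, col=0)
  D (down): blocked, stay at (row=4, col=0)
  R (right): blocked, stay at (row=4, col=0)
  D (down): blocked, stay at (row=4, col=0)
  U (up): (row=4, col=0) -> (row=3, col=0)
  L (left): blocked, stay at (row=3, col=0)
  U (up): blocked, stay at (row=3, col=0)
  D (down): (row=3, col=0) -> (row=4, col=0)
  L (left): blocked, stay at (row=4, col=0)
  L (left): blocked, stay at (row=4, col=0)
  D (down): blocked, stay at (row=4, col=0)
  R (right): blocked, stay at (row=4, col=0)
  D (down): blocked, stay at (row=4, col=0)
Final: (row=4, col=0)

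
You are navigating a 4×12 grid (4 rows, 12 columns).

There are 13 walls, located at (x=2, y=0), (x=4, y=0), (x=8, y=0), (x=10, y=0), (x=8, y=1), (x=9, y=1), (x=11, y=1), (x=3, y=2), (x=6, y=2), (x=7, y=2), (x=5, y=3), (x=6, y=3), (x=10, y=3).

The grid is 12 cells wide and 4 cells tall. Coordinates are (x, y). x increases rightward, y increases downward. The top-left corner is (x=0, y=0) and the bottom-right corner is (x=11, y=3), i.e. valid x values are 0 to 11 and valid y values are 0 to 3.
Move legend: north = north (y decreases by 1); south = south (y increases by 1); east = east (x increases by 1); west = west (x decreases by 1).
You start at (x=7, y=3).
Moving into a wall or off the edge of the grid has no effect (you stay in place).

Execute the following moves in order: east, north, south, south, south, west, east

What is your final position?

Answer: Final position: (x=8, y=3)

Derivation:
Start: (x=7, y=3)
  east (east): (x=7, y=3) -> (x=8, y=3)
  north (north): (x=8, y=3) -> (x=8, y=2)
  south (south): (x=8, y=2) -> (x=8, y=3)
  south (south): blocked, stay at (x=8, y=3)
  south (south): blocked, stay at (x=8, y=3)
  west (west): (x=8, y=3) -> (x=7, y=3)
  east (east): (x=7, y=3) -> (x=8, y=3)
Final: (x=8, y=3)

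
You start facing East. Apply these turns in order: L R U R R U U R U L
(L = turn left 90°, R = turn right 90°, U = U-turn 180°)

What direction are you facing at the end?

Answer: Final heading: West

Derivation:
Start: East
  L (left (90° counter-clockwise)) -> North
  R (right (90° clockwise)) -> East
  U (U-turn (180°)) -> West
  R (right (90° clockwise)) -> North
  R (right (90° clockwise)) -> East
  U (U-turn (180°)) -> West
  U (U-turn (180°)) -> East
  R (right (90° clockwise)) -> South
  U (U-turn (180°)) -> North
  L (left (90° counter-clockwise)) -> West
Final: West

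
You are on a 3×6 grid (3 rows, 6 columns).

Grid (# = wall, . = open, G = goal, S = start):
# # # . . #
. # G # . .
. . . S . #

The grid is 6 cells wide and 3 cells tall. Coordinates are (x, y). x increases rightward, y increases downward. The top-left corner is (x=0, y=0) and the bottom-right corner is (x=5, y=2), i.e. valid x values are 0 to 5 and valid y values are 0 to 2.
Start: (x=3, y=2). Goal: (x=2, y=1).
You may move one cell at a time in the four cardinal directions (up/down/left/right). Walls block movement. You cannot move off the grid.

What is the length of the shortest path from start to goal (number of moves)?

Answer: Shortest path length: 2

Derivation:
BFS from (x=3, y=2) until reaching (x=2, y=1):
  Distance 0: (x=3, y=2)
  Distance 1: (x=2, y=2), (x=4, y=2)
  Distance 2: (x=2, y=1), (x=4, y=1), (x=1, y=2)  <- goal reached here
One shortest path (2 moves): (x=3, y=2) -> (x=2, y=2) -> (x=2, y=1)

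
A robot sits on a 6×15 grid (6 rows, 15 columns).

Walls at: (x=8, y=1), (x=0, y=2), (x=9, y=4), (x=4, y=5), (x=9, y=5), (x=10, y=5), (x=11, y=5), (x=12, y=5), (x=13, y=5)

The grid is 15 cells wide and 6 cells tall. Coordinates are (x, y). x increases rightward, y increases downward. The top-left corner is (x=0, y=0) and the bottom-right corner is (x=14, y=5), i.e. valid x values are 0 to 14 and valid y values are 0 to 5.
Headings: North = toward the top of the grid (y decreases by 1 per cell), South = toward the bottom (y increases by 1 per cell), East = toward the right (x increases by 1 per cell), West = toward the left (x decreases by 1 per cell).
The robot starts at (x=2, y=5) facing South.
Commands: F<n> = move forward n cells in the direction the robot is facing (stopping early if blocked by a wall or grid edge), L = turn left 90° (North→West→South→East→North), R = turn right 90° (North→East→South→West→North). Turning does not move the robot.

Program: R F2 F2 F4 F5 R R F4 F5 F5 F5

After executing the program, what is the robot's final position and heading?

Answer: Final position: (x=3, y=5), facing East

Derivation:
Start: (x=2, y=5), facing South
  R: turn right, now facing West
  F2: move forward 2, now at (x=0, y=5)
  F2: move forward 0/2 (blocked), now at (x=0, y=5)
  F4: move forward 0/4 (blocked), now at (x=0, y=5)
  F5: move forward 0/5 (blocked), now at (x=0, y=5)
  R: turn right, now facing North
  R: turn right, now facing East
  F4: move forward 3/4 (blocked), now at (x=3, y=5)
  [×3]F5: move forward 0/5 (blocked), now at (x=3, y=5)
Final: (x=3, y=5), facing East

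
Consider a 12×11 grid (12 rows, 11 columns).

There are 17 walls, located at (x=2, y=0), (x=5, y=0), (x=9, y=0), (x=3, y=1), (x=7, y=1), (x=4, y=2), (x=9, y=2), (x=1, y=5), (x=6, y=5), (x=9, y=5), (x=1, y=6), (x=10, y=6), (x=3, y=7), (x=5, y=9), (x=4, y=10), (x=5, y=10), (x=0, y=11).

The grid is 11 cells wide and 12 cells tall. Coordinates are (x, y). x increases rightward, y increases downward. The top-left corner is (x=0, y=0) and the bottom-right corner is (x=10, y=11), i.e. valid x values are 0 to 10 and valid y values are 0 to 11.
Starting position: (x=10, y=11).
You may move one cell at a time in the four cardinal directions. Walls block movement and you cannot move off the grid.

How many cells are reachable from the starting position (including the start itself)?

BFS flood-fill from (x=10, y=11):
  Distance 0: (x=10, y=11)
  Distance 1: (x=10, y=10), (x=9, y=11)
  Distance 2: (x=10, y=9), (x=9, y=10), (x=8, y=11)
  Distance 3: (x=10, y=8), (x=9, y=9), (x=8, y=10), (x=7, y=11)
  Distance 4: (x=10, y=7), (x=9, y=8), (x=8, y=9), (x=7, y=10), (x=6, y=11)
  Distance 5: (x=9, y=7), (x=8, y=8), (x=7, y=9), (x=6, y=10), (x=5, y=11)
  Distance 6: (x=9, y=6), (x=8, y=7), (x=7, y=8), (x=6, y=9), (x=4, y=11)
  Distance 7: (x=8, y=6), (x=7, y=7), (x=6, y=8), (x=3, y=11)
  Distance 8: (x=8, y=5), (x=7, y=6), (x=6, y=7), (x=5, y=8), (x=3, y=10), (x=2, y=11)
  Distance 9: (x=8, y=4), (x=7, y=5), (x=6, y=6), (x=5, y=7), (x=4, y=8), (x=3, y=9), (x=2, y=10), (x=1, y=11)
  Distance 10: (x=8, y=3), (x=7, y=4), (x=9, y=4), (x=5, y=6), (x=4, y=7), (x=3, y=8), (x=2, y=9), (x=4, y=9), (x=1, y=10)
  Distance 11: (x=8, y=2), (x=7, y=3), (x=9, y=3), (x=6, y=4), (x=10, y=4), (x=5, y=5), (x=4, y=6), (x=2, y=8), (x=1, y=9), (x=0, y=10)
  Distance 12: (x=8, y=1), (x=7, y=2), (x=6, y=3), (x=10, y=3), (x=5, y=4), (x=4, y=5), (x=10, y=5), (x=3, y=6), (x=2, y=7), (x=1, y=8), (x=0, y=9)
  Distance 13: (x=8, y=0), (x=9, y=1), (x=6, y=2), (x=10, y=2), (x=5, y=3), (x=4, y=4), (x=3, y=5), (x=2, y=6), (x=1, y=7), (x=0, y=8)
  Distance 14: (x=7, y=0), (x=6, y=1), (x=10, y=1), (x=5, y=2), (x=4, y=3), (x=3, y=4), (x=2, y=5), (x=0, y=7)
  Distance 15: (x=6, y=0), (x=10, y=0), (x=5, y=1), (x=3, y=3), (x=2, y=4), (x=0, y=6)
  Distance 16: (x=4, y=1), (x=3, y=2), (x=2, y=3), (x=1, y=4), (x=0, y=5)
  Distance 17: (x=4, y=0), (x=2, y=2), (x=1, y=3), (x=0, y=4)
  Distance 18: (x=3, y=0), (x=2, y=1), (x=1, y=2), (x=0, y=3)
  Distance 19: (x=1, y=1), (x=0, y=2)
  Distance 20: (x=1, y=0), (x=0, y=1)
  Distance 21: (x=0, y=0)
Total reachable: 115 (grid has 115 open cells total)

Answer: Reachable cells: 115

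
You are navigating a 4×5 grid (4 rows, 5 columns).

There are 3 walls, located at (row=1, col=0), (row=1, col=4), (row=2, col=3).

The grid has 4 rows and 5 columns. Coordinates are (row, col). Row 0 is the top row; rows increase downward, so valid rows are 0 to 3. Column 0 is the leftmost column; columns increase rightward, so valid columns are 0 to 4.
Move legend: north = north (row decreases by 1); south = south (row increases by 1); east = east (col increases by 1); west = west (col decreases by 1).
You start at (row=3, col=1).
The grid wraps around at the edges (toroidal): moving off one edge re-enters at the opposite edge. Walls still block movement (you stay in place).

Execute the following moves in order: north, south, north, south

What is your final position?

Answer: Final position: (row=3, col=1)

Derivation:
Start: (row=3, col=1)
  north (north): (row=3, col=1) -> (row=2, col=1)
  south (south): (row=2, col=1) -> (row=3, col=1)
  north (north): (row=3, col=1) -> (row=2, col=1)
  south (south): (row=2, col=1) -> (row=3, col=1)
Final: (row=3, col=1)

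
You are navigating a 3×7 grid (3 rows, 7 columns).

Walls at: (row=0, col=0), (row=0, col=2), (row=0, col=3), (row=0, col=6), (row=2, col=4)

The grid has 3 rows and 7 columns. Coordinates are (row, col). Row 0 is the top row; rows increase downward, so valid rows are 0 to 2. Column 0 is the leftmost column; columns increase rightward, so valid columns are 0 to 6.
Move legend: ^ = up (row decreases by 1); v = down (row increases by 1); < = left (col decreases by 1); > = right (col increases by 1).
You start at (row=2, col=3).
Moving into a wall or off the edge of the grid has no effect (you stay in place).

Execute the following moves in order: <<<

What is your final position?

Answer: Final position: (row=2, col=0)

Derivation:
Start: (row=2, col=3)
  < (left): (row=2, col=3) -> (row=2, col=2)
  < (left): (row=2, col=2) -> (row=2, col=1)
  < (left): (row=2, col=1) -> (row=2, col=0)
Final: (row=2, col=0)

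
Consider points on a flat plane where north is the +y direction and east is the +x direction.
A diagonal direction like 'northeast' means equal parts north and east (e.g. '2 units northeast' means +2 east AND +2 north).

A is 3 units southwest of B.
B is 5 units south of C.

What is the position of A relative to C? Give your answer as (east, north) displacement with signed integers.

Answer: A is at (east=-3, north=-8) relative to C.

Derivation:
Place C at the origin (east=0, north=0).
  B is 5 units south of C: delta (east=+0, north=-5); B at (east=0, north=-5).
  A is 3 units southwest of B: delta (east=-3, north=-3); A at (east=-3, north=-8).
Therefore A relative to C: (east=-3, north=-8).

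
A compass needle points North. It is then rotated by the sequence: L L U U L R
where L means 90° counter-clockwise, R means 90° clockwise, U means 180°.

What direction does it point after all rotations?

Start: North
  L (left (90° counter-clockwise)) -> West
  L (left (90° counter-clockwise)) -> South
  U (U-turn (180°)) -> North
  U (U-turn (180°)) -> South
  L (left (90° counter-clockwise)) -> East
  R (right (90° clockwise)) -> South
Final: South

Answer: Final heading: South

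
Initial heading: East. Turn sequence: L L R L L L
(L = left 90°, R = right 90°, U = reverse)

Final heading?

Start: East
  L (left (90° counter-clockwise)) -> North
  L (left (90° counter-clockwise)) -> West
  R (right (90° clockwise)) -> North
  L (left (90° counter-clockwise)) -> West
  L (left (90° counter-clockwise)) -> South
  L (left (90° counter-clockwise)) -> East
Final: East

Answer: Final heading: East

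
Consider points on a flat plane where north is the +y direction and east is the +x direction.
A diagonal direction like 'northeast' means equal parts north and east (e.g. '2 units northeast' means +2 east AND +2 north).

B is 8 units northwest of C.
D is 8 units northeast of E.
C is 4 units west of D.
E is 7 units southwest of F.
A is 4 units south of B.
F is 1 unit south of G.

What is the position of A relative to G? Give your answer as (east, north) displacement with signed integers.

Place G at the origin (east=0, north=0).
  F is 1 unit south of G: delta (east=+0, north=-1); F at (east=0, north=-1).
  E is 7 units southwest of F: delta (east=-7, north=-7); E at (east=-7, north=-8).
  D is 8 units northeast of E: delta (east=+8, north=+8); D at (east=1, north=0).
  C is 4 units west of D: delta (east=-4, north=+0); C at (east=-3, north=0).
  B is 8 units northwest of C: delta (east=-8, north=+8); B at (east=-11, north=8).
  A is 4 units south of B: delta (east=+0, north=-4); A at (east=-11, north=4).
Therefore A relative to G: (east=-11, north=4).

Answer: A is at (east=-11, north=4) relative to G.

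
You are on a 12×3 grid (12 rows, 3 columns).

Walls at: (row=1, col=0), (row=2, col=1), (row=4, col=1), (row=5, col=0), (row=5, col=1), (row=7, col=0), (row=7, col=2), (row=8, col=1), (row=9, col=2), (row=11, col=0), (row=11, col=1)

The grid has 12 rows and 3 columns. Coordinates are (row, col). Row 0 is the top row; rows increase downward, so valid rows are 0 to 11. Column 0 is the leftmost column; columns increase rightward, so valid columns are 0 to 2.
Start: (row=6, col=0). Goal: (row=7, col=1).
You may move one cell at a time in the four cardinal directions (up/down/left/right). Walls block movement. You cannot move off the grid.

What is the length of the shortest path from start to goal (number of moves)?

BFS from (row=6, col=0) until reaching (row=7, col=1):
  Distance 0: (row=6, col=0)
  Distance 1: (row=6, col=1)
  Distance 2: (row=6, col=2), (row=7, col=1)  <- goal reached here
One shortest path (2 moves): (row=6, col=0) -> (row=6, col=1) -> (row=7, col=1)

Answer: Shortest path length: 2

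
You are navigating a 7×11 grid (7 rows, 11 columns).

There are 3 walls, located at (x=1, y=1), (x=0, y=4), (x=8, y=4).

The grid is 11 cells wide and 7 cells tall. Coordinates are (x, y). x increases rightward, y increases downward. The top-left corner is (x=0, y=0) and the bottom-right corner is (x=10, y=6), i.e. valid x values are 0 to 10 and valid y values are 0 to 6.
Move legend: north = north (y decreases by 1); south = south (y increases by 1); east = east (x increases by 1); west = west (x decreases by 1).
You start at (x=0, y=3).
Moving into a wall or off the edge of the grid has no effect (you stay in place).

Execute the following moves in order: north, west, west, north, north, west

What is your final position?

Start: (x=0, y=3)
  north (north): (x=0, y=3) -> (x=0, y=2)
  west (west): blocked, stay at (x=0, y=2)
  west (west): blocked, stay at (x=0, y=2)
  north (north): (x=0, y=2) -> (x=0, y=1)
  north (north): (x=0, y=1) -> (x=0, y=0)
  west (west): blocked, stay at (x=0, y=0)
Final: (x=0, y=0)

Answer: Final position: (x=0, y=0)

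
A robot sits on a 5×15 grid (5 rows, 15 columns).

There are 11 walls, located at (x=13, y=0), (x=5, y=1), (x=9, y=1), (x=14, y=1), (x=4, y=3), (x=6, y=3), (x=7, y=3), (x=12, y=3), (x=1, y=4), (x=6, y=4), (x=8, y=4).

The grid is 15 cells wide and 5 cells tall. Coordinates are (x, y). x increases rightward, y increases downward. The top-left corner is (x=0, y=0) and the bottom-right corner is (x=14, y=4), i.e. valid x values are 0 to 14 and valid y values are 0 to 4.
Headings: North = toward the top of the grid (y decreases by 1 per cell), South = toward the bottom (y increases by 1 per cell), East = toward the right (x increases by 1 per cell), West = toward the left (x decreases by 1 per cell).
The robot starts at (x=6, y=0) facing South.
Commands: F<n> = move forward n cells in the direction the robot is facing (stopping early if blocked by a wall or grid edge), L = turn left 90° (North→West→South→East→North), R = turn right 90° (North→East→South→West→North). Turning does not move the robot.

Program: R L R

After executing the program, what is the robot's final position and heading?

Answer: Final position: (x=6, y=0), facing West

Derivation:
Start: (x=6, y=0), facing South
  R: turn right, now facing West
  L: turn left, now facing South
  R: turn right, now facing West
Final: (x=6, y=0), facing West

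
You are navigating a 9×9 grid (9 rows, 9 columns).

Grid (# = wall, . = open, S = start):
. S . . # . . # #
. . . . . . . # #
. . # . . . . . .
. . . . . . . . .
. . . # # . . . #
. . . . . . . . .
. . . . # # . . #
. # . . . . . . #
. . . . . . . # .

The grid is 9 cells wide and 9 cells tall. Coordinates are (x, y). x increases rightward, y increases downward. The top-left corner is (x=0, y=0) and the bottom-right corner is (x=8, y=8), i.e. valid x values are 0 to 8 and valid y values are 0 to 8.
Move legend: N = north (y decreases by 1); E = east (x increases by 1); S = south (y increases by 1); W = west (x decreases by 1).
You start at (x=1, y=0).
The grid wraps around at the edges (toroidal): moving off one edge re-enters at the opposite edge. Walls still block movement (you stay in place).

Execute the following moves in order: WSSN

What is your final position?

Start: (x=1, y=0)
  W (west): (x=1, y=0) -> (x=0, y=0)
  S (south): (x=0, y=0) -> (x=0, y=1)
  S (south): (x=0, y=1) -> (x=0, y=2)
  N (north): (x=0, y=2) -> (x=0, y=1)
Final: (x=0, y=1)

Answer: Final position: (x=0, y=1)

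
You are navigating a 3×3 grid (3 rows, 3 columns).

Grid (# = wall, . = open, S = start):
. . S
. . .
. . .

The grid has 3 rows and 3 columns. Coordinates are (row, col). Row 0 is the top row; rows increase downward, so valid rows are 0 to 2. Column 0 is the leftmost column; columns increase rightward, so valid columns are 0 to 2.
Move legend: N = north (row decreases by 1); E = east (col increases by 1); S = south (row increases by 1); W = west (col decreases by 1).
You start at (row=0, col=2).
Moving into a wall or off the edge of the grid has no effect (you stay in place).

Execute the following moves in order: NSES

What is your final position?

Answer: Final position: (row=2, col=2)

Derivation:
Start: (row=0, col=2)
  N (north): blocked, stay at (row=0, col=2)
  S (south): (row=0, col=2) -> (row=1, col=2)
  E (east): blocked, stay at (row=1, col=2)
  S (south): (row=1, col=2) -> (row=2, col=2)
Final: (row=2, col=2)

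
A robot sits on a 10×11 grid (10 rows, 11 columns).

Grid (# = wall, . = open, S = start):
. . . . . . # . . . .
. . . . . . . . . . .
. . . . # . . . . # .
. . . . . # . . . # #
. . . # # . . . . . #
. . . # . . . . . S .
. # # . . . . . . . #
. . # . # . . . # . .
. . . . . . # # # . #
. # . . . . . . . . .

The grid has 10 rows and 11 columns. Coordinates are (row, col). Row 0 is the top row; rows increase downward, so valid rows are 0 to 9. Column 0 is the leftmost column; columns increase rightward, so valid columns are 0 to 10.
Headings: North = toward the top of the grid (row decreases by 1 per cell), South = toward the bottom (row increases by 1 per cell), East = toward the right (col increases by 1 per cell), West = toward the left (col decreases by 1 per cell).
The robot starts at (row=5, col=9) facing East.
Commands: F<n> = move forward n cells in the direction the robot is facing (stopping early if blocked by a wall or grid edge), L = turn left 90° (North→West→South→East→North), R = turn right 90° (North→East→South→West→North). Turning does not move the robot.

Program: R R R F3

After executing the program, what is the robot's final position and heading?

Answer: Final position: (row=4, col=9), facing North

Derivation:
Start: (row=5, col=9), facing East
  R: turn right, now facing South
  R: turn right, now facing West
  R: turn right, now facing North
  F3: move forward 1/3 (blocked), now at (row=4, col=9)
Final: (row=4, col=9), facing North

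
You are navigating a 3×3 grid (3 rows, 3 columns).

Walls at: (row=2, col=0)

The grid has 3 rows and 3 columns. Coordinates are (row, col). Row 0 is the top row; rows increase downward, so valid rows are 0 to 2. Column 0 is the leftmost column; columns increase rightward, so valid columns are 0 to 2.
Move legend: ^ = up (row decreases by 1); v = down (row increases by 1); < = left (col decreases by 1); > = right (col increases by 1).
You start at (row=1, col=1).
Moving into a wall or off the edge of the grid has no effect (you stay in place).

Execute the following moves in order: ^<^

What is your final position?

Answer: Final position: (row=0, col=0)

Derivation:
Start: (row=1, col=1)
  ^ (up): (row=1, col=1) -> (row=0, col=1)
  < (left): (row=0, col=1) -> (row=0, col=0)
  ^ (up): blocked, stay at (row=0, col=0)
Final: (row=0, col=0)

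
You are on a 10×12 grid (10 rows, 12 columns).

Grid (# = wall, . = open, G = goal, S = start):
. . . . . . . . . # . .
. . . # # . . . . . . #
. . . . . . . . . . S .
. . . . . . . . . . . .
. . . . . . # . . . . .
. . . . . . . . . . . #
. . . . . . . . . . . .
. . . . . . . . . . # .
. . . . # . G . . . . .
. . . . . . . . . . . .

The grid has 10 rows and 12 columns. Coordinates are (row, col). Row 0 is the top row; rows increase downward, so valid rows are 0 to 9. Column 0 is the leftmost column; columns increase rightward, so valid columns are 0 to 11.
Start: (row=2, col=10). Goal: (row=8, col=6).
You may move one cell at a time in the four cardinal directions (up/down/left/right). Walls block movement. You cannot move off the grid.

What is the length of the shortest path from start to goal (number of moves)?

BFS from (row=2, col=10) until reaching (row=8, col=6):
  Distance 0: (row=2, col=10)
  Distance 1: (row=1, col=10), (row=2, col=9), (row=2, col=11), (row=3, col=10)
  Distance 2: (row=0, col=10), (row=1, col=9), (row=2, col=8), (row=3, col=9), (row=3, col=11), (row=4, col=10)
  Distance 3: (row=0, col=11), (row=1, col=8), (row=2, col=7), (row=3, col=8), (row=4, col=9), (row=4, col=11), (row=5, col=10)
  Distance 4: (row=0, col=8), (row=1, col=7), (row=2, col=6), (row=3, col=7), (row=4, col=8), (row=5, col=9), (row=6, col=10)
  Distance 5: (row=0, col=7), (row=1, col=6), (row=2, col=5), (row=3, col=6), (row=4, col=7), (row=5, col=8), (row=6, col=9), (row=6, col=11)
  Distance 6: (row=0, col=6), (row=1, col=5), (row=2, col=4), (row=3, col=5), (row=5, col=7), (row=6, col=8), (row=7, col=9), (row=7, col=11)
  Distance 7: (row=0, col=5), (row=2, col=3), (row=3, col=4), (row=4, col=5), (row=5, col=6), (row=6, col=7), (row=7, col=8), (row=8, col=9), (row=8, col=11)
  Distance 8: (row=0, col=4), (row=2, col=2), (row=3, col=3), (row=4, col=4), (row=5, col=5), (row=6, col=6), (row=7, col=7), (row=8, col=8), (row=8, col=10), (row=9, col=9), (row=9, col=11)
  Distance 9: (row=0, col=3), (row=1, col=2), (row=2, col=1), (row=3, col=2), (row=4, col=3), (row=5, col=4), (row=6, col=5), (row=7, col=6), (row=8, col=7), (row=9, col=8), (row=9, col=10)
  Distance 10: (row=0, col=2), (row=1, col=1), (row=2, col=0), (row=3, col=1), (row=4, col=2), (row=5, col=3), (row=6, col=4), (row=7, col=5), (row=8, col=6), (row=9, col=7)  <- goal reached here
One shortest path (10 moves): (row=2, col=10) -> (row=2, col=9) -> (row=2, col=8) -> (row=2, col=7) -> (row=3, col=7) -> (row=4, col=7) -> (row=5, col=7) -> (row=5, col=6) -> (row=6, col=6) -> (row=7, col=6) -> (row=8, col=6)

Answer: Shortest path length: 10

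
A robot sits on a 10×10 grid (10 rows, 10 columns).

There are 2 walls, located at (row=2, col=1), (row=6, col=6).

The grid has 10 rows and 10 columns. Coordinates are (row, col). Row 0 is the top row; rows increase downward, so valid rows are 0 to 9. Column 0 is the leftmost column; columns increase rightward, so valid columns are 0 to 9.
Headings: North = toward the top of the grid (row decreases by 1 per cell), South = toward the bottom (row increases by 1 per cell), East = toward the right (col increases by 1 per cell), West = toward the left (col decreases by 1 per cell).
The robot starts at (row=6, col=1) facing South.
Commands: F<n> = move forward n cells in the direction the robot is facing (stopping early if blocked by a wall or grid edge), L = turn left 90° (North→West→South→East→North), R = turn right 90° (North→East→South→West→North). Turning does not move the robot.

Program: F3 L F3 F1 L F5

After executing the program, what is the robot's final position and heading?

Start: (row=6, col=1), facing South
  F3: move forward 3, now at (row=9, col=1)
  L: turn left, now facing East
  F3: move forward 3, now at (row=9, col=4)
  F1: move forward 1, now at (row=9, col=5)
  L: turn left, now facing North
  F5: move forward 5, now at (row=4, col=5)
Final: (row=4, col=5), facing North

Answer: Final position: (row=4, col=5), facing North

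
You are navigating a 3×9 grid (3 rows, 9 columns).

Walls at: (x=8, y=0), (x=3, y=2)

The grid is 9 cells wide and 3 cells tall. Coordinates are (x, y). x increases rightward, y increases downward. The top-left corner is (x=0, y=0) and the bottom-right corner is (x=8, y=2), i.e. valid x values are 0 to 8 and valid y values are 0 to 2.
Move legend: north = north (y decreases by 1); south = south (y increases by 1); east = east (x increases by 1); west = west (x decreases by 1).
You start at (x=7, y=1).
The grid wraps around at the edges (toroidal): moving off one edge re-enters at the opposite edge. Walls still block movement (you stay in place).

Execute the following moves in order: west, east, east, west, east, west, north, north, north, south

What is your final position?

Answer: Final position: (x=7, y=2)

Derivation:
Start: (x=7, y=1)
  west (west): (x=7, y=1) -> (x=6, y=1)
  east (east): (x=6, y=1) -> (x=7, y=1)
  east (east): (x=7, y=1) -> (x=8, y=1)
  west (west): (x=8, y=1) -> (x=7, y=1)
  east (east): (x=7, y=1) -> (x=8, y=1)
  west (west): (x=8, y=1) -> (x=7, y=1)
  north (north): (x=7, y=1) -> (x=7, y=0)
  north (north): (x=7, y=0) -> (x=7, y=2)
  north (north): (x=7, y=2) -> (x=7, y=1)
  south (south): (x=7, y=1) -> (x=7, y=2)
Final: (x=7, y=2)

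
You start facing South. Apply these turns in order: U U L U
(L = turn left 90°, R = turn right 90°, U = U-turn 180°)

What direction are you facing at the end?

Answer: Final heading: West

Derivation:
Start: South
  U (U-turn (180°)) -> North
  U (U-turn (180°)) -> South
  L (left (90° counter-clockwise)) -> East
  U (U-turn (180°)) -> West
Final: West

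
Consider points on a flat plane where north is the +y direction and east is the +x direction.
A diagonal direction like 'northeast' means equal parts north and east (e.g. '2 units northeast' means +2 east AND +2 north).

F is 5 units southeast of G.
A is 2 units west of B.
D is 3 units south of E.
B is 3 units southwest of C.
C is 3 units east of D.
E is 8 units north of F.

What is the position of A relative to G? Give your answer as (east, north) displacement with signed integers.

Place G at the origin (east=0, north=0).
  F is 5 units southeast of G: delta (east=+5, north=-5); F at (east=5, north=-5).
  E is 8 units north of F: delta (east=+0, north=+8); E at (east=5, north=3).
  D is 3 units south of E: delta (east=+0, north=-3); D at (east=5, north=0).
  C is 3 units east of D: delta (east=+3, north=+0); C at (east=8, north=0).
  B is 3 units southwest of C: delta (east=-3, north=-3); B at (east=5, north=-3).
  A is 2 units west of B: delta (east=-2, north=+0); A at (east=3, north=-3).
Therefore A relative to G: (east=3, north=-3).

Answer: A is at (east=3, north=-3) relative to G.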